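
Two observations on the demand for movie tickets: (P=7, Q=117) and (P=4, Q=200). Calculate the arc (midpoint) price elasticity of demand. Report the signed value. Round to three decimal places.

-0.960

ΔQ = 200 − 117 = 83; ΔP = 4 − 7 = -3.
Midpoints: P̄ = 5.50, Q̄ = 158.5.
ε = (ΔQ/ΔP)(P̄/Q̄) = (83/-3)(5.50/158.5).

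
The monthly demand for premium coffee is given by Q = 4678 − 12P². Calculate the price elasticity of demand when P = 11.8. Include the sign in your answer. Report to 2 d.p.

-1.11

At P = 11.8, Q = 3007.120.
dQ/dP = −24P = -283.200.
ε = (dQ/dP)(P/Q) = (-283.200)(11.8/3007.120).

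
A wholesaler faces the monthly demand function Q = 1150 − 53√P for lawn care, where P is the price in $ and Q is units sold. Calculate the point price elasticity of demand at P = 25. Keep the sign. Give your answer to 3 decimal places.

-0.150

At P = 25, Q = 885.
dQ/dP = −53/(2√P) = -5.300.
ε = (dQ/dP)(P/Q) = (-5.300)(25/885).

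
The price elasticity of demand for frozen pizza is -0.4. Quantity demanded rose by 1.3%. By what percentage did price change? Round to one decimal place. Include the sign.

%ΔP ≈ %ΔQ / ε = (1.3%)/(-0.4) = -3.25%.

-3.3%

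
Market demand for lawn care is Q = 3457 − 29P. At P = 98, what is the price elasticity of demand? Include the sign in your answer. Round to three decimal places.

At P = 98, Q = 615.
dQ/dP = −29.
ε = (dQ/dP)(P/Q) = (-29)(98/615).

-4.621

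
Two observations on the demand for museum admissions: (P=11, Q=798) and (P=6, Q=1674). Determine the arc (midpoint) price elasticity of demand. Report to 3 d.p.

-1.205

ΔQ = 1674 − 798 = 876; ΔP = 6 − 11 = -5.
Midpoints: P̄ = 8.50, Q̄ = 1236.0.
ε = (ΔQ/ΔP)(P̄/Q̄) = (876/-5)(8.50/1236.0).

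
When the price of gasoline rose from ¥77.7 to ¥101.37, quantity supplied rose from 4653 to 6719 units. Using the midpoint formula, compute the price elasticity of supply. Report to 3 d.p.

1.374

ΔQ = 6719 − 4653 = 2066; ΔP = 101.37 − 77.7 = 23.67.
Midpoints: P̄ = 89.53, Q̄ = 5686.0.
ε_s = (ΔQ/ΔP)(P̄/Q̄) = (2066/23.67)(89.53/5686.0).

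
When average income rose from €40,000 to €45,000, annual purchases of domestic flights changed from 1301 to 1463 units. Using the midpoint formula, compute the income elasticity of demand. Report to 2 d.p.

1.00

ΔQ = 162, ΔI = 5000. Midpoints: Ī = 42,500, Q̄ = 1382.0.
ε_I = (ΔQ/ΔI)(Ī/Q̄) = (162/5000)(42500/1382.0).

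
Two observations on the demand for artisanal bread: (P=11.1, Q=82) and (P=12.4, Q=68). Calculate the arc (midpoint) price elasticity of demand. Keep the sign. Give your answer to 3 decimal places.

-1.687

ΔQ = 68 − 82 = -14; ΔP = 12.4 − 11.1 = 1.3.
Midpoints: P̄ = 11.75, Q̄ = 75.0.
ε = (ΔQ/ΔP)(P̄/Q̄) = (-14/1.3)(11.75/75.0).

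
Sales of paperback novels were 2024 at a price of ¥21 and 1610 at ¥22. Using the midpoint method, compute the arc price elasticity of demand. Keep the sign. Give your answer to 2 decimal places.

-4.90

ΔQ = 1610 − 2024 = -414; ΔP = 22 − 21 = 1.
Midpoints: P̄ = 21.50, Q̄ = 1817.0.
ε = (ΔQ/ΔP)(P̄/Q̄) = (-414/1)(21.50/1817.0).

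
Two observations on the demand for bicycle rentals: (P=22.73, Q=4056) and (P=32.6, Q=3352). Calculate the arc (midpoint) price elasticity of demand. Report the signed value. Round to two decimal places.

-0.53

ΔQ = 3352 − 4056 = -704; ΔP = 32.6 − 22.73 = 9.87.
Midpoints: P̄ = 27.66, Q̄ = 3704.0.
ε = (ΔQ/ΔP)(P̄/Q̄) = (-704/9.87)(27.66/3704.0).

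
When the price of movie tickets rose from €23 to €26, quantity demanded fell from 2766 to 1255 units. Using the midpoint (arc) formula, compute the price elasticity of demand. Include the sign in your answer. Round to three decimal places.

ΔQ = 1255 − 2766 = -1511; ΔP = 26 − 23 = 3.
Midpoints: P̄ = 24.50, Q̄ = 2010.5.
ε = (ΔQ/ΔP)(P̄/Q̄) = (-1511/3)(24.50/2010.5).

-6.138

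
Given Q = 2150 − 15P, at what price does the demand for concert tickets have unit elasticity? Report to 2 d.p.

71.67

For linear demand Q = a − bP, ε = −bP/(a − bP). |ε| = 1 when bP = a − bP, i.e. P = a/(2b).
P = 2150/(2·15) = 2150/30 = 71.6667.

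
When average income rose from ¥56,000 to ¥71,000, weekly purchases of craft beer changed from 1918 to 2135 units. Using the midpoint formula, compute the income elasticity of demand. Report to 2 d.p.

0.45

ΔQ = 217, ΔI = 15000. Midpoints: Ī = 63,500, Q̄ = 2026.5.
ε_I = (ΔQ/ΔI)(Ī/Q̄) = (217/15000)(63500/2026.5).
ε_I > 0, so the good is normal.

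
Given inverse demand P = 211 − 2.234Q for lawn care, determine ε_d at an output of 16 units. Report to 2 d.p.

At Q = 16, P = 211 − 2.234(16) = 175.26.
dP/dQ = −2.234, so dQ/dP = 1/(−2.234) = -0.448.
ε = (dQ/dP)(P/Q) = (-0.448)(175.26/16).

-4.90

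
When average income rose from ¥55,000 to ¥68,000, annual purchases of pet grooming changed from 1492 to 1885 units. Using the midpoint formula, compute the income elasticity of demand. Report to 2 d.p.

ΔQ = 393, ΔI = 13000. Midpoints: Ī = 61,500, Q̄ = 1688.5.
ε_I = (ΔQ/ΔI)(Ī/Q̄) = (393/13000)(61500/1688.5).

1.10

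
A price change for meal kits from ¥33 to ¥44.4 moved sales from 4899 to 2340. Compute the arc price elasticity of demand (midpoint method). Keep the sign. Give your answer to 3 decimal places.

ΔQ = 2340 − 4899 = -2559; ΔP = 44.4 − 33 = 11.4.
Midpoints: P̄ = 38.70, Q̄ = 3619.5.
ε = (ΔQ/ΔP)(P̄/Q̄) = (-2559/11.4)(38.70/3619.5).

-2.400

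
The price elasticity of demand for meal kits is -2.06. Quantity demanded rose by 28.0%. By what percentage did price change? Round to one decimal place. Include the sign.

-13.6%

%ΔP ≈ %ΔQ / ε = (28.0%)/(-2.06) = -13.59%.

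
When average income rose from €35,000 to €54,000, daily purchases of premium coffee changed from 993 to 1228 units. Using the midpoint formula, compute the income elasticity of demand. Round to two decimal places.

0.50

ΔQ = 235, ΔI = 19000. Midpoints: Ī = 44,500, Q̄ = 1110.5.
ε_I = (ΔQ/ΔI)(Ī/Q̄) = (235/19000)(44500/1110.5).
ε_I > 0, so the good is normal.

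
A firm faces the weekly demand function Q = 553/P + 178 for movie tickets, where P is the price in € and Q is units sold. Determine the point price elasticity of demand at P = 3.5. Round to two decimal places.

-0.47

At P = 3.5, Q = 336.
dQ/dP = −553/P² = -45.143.
ε = (dQ/dP)(P/Q) = (-45.143)(3.5/336).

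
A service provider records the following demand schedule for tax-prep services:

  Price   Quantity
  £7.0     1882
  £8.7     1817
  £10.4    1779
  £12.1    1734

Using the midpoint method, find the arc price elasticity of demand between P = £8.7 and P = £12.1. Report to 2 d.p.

-0.14

At P = 8.7, Q = 1817; at P = 12.1, Q = 1734.
ΔQ = -83, ΔP = 3.4. Midpoints: P̄ = 10.40, Q̄ = 1775.5.
ε = (ΔQ/ΔP)(P̄/Q̄) = (-83/3.4)(10.40/1775.5).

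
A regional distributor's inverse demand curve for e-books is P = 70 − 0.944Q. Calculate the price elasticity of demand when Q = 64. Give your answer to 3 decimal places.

-0.159

At Q = 64, P = 70 − 0.944(64) = 9.58.
dP/dQ = −0.944, so dQ/dP = 1/(−0.944) = -1.059.
ε = (dQ/dP)(P/Q) = (-1.059)(9.58/64).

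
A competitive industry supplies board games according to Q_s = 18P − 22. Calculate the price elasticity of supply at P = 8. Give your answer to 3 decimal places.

1.180

At P = 8, Q_s = 122.
dQ_s/dP = 18.
ε_s = (dQ_s/dP)(P/Q_s) = (18)(8/122).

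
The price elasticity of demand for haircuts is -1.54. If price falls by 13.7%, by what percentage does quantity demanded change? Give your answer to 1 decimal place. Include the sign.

21.1%

%ΔQ ≈ ε × %ΔP = (-1.54)(-13.7%) = 21.10%.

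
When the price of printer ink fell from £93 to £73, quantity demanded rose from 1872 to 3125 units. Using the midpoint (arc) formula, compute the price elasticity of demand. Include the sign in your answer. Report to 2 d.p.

-2.08

ΔQ = 3125 − 1872 = 1253; ΔP = 73 − 93 = -20.
Midpoints: P̄ = 83.00, Q̄ = 2498.5.
ε = (ΔQ/ΔP)(P̄/Q̄) = (1253/-20)(83.00/2498.5).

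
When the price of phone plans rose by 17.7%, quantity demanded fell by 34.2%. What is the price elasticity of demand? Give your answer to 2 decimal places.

-1.93

ε = %ΔQ / %ΔP = (-34.2)/(17.7) = -1.932.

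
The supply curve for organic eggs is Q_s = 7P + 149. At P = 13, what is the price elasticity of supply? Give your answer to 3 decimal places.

0.379

At P = 13, Q_s = 240.
dQ_s/dP = 7.
ε_s = (dQ_s/dP)(P/Q_s) = (7)(13/240).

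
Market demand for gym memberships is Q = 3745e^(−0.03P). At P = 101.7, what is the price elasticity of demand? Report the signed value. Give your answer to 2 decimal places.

-3.05

At P = 101.7, Q = 177.182.
dQ/dP = −0.03·3745e^(−0.03P) = −0.03Q = -5.315.
ε = (dQ/dP)(P/Q) = (-5.315)(101.7/177.182).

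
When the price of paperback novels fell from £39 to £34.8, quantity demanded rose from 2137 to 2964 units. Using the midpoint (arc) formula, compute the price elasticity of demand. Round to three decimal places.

ΔQ = 2964 − 2137 = 827; ΔP = 34.8 − 39 = -4.2.
Midpoints: P̄ = 36.90, Q̄ = 2550.5.
ε = (ΔQ/ΔP)(P̄/Q̄) = (827/-4.2)(36.90/2550.5).

-2.849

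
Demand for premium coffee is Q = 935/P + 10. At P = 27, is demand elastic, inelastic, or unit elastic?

inelastic

Q = 44.630, dQ/dP = -1.283.
ε = (dQ/dP)(P/Q) ≈ -0.776.
|ε| = 0.78 < 1.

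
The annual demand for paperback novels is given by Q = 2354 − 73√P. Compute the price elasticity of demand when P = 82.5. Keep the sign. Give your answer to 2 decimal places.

At P = 82.5, Q = 1690.945.
dQ/dP = −73/(2√P) = -4.019.
ε = (dQ/dP)(P/Q) = (-4.019)(82.5/1690.945).
|ε| < 1, so demand is inelastic at this price.

-0.20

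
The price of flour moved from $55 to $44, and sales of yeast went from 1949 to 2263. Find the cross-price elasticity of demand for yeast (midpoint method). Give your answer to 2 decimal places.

ΔQ_x = 2263 − 1949 = 314; ΔP_y = 44 − 55 = -11.
Midpoints: P̄_y = 49.50, Q̄_x = 2106.0.
ε_xy = (ΔQ_x/ΔP_y)(P̄_y/Q̄_x) = (314/-11)(49.50/2106.0).
ε_xy < 0, so the goods are complements.

-0.67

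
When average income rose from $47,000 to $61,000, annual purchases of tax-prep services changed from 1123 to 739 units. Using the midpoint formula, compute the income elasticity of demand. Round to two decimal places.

ΔQ = -384, ΔI = 14000. Midpoints: Ī = 54,000, Q̄ = 931.0.
ε_I = (ΔQ/ΔI)(Ī/Q̄) = (-384/14000)(54000/931.0).

-1.59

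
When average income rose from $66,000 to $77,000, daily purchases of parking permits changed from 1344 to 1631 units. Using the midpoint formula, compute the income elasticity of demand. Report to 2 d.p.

1.25

ΔQ = 287, ΔI = 11000. Midpoints: Ī = 71,500, Q̄ = 1487.5.
ε_I = (ΔQ/ΔI)(Ī/Q̄) = (287/11000)(71500/1487.5).
ε_I > 0, so the good is normal.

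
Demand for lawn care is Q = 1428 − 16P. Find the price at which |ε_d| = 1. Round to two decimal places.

For linear demand Q = a − bP, ε = −bP/(a − bP). |ε| = 1 when bP = a − bP, i.e. P = a/(2b).
P = 1428/(2·16) = 1428/32 = 44.6250.

44.63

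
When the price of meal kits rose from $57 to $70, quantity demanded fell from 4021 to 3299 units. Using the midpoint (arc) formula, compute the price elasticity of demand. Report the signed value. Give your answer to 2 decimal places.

-0.96

ΔQ = 3299 − 4021 = -722; ΔP = 70 − 57 = 13.
Midpoints: P̄ = 63.50, Q̄ = 3660.0.
ε = (ΔQ/ΔP)(P̄/Q̄) = (-722/13)(63.50/3660.0).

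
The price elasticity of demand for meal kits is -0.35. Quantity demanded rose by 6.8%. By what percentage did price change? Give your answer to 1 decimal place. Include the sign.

-19.4%

%ΔP ≈ %ΔQ / ε = (6.8%)/(-0.35) = -19.43%.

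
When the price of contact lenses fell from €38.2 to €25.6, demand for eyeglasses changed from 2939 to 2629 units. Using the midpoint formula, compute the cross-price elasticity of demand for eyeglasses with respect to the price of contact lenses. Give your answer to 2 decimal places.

ΔQ_x = 2629 − 2939 = -310; ΔP_y = 25.6 − 38.2 = -12.6.
Midpoints: P̄_y = 31.90, Q̄_x = 2784.0.
ε_xy = (ΔQ_x/ΔP_y)(P̄_y/Q̄_x) = (-310/-12.6)(31.90/2784.0).
ε_xy > 0, so the goods are substitutes.

0.28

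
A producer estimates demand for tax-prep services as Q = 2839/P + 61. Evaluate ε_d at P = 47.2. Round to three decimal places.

At P = 47.2, Q = 121.148.
dQ/dP = −2839/P² = -1.274.
ε = (dQ/dP)(P/Q) = (-1.274)(47.2/121.148).

-0.496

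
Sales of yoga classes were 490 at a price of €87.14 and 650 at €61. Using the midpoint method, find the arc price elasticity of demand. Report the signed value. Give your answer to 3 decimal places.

-0.795

ΔQ = 650 − 490 = 160; ΔP = 61 − 87.14 = -26.14.
Midpoints: P̄ = 74.07, Q̄ = 570.0.
ε = (ΔQ/ΔP)(P̄/Q̄) = (160/-26.14)(74.07/570.0).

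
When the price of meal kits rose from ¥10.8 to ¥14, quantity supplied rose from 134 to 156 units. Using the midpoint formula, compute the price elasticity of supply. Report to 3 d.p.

0.588

ΔQ = 156 − 134 = 22; ΔP = 14 − 10.8 = 3.2.
Midpoints: P̄ = 12.40, Q̄ = 145.0.
ε_s = (ΔQ/ΔP)(P̄/Q̄) = (22/3.2)(12.40/145.0).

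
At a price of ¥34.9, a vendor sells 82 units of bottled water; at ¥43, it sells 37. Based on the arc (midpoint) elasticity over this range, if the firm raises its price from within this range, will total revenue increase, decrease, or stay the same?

decrease

Arc ε = (-45/8.1)(38.95/59.5) ≈ -3.637.
|ε| = 3.64 > 1, so demand is elastic. A price rise therefore reduces total revenue.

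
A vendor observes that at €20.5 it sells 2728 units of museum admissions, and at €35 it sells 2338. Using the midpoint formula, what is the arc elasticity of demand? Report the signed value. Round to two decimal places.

-0.29

ΔQ = 2338 − 2728 = -390; ΔP = 35 − 20.5 = 14.5.
Midpoints: P̄ = 27.75, Q̄ = 2533.0.
ε = (ΔQ/ΔP)(P̄/Q̄) = (-390/14.5)(27.75/2533.0).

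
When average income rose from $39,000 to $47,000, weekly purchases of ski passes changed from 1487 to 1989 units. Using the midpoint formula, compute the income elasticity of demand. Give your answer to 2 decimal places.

ΔQ = 502, ΔI = 8000. Midpoints: Ī = 43,000, Q̄ = 1738.0.
ε_I = (ΔQ/ΔI)(Ī/Q̄) = (502/8000)(43000/1738.0).
ε_I > 0, so the good is normal.

1.55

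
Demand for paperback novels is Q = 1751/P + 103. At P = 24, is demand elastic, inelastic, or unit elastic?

Q = 175.958, dQ/dP = -3.040.
ε = (dQ/dP)(P/Q) ≈ -0.415.
|ε| = 0.41 < 1.

inelastic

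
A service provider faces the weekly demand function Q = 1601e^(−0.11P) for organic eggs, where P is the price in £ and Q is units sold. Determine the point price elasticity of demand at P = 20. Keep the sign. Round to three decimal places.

At P = 20, Q = 177.396.
dQ/dP = −0.11·1601e^(−0.11P) = −0.11Q = -19.514.
ε = (dQ/dP)(P/Q) = (-19.514)(20/177.396).

-2.200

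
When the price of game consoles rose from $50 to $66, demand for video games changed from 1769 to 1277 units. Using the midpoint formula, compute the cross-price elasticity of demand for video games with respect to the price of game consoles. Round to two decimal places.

-1.17

ΔQ_x = 1277 − 1769 = -492; ΔP_y = 66 − 50 = 16.
Midpoints: P̄_y = 58.00, Q̄_x = 1523.0.
ε_xy = (ΔQ_x/ΔP_y)(P̄_y/Q̄_x) = (-492/16)(58.00/1523.0).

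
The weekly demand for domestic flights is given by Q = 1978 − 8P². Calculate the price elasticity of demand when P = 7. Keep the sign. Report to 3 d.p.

At P = 7, Q = 1586.
dQ/dP = −16P = -112.
ε = (dQ/dP)(P/Q) = (-112)(7/1586).
|ε| < 1, so demand is inelastic at this price.

-0.494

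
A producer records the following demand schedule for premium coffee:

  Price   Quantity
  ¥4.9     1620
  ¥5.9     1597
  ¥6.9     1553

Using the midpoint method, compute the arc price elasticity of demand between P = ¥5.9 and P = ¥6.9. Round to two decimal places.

-0.18

At P = 5.9, Q = 1597; at P = 6.9, Q = 1553.
ΔQ = -44, ΔP = 1.0. Midpoints: P̄ = 6.40, Q̄ = 1575.0.
ε = (ΔQ/ΔP)(P̄/Q̄) = (-44/1.0)(6.40/1575.0).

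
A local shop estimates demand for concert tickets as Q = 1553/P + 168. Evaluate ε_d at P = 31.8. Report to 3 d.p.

At P = 31.8, Q = 216.836.
dQ/dP = −1553/P² = -1.536.
ε = (dQ/dP)(P/Q) = (-1.536)(31.8/216.836).

-0.225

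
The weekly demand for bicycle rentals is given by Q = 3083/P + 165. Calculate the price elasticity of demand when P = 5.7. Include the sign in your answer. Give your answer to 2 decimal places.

-0.77

At P = 5.7, Q = 705.877.
dQ/dP = −3083/P² = -94.891.
ε = (dQ/dP)(P/Q) = (-94.891)(5.7/705.877).
|ε| < 1, so demand is inelastic at this price.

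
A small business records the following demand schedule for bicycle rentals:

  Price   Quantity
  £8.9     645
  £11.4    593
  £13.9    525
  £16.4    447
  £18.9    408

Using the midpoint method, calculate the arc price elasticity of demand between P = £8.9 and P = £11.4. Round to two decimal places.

At P = 8.9, Q = 645; at P = 11.4, Q = 593.
ΔQ = -52, ΔP = 2.5. Midpoints: P̄ = 10.15, Q̄ = 619.0.
ε = (ΔQ/ΔP)(P̄/Q̄) = (-52/2.5)(10.15/619.0).

-0.34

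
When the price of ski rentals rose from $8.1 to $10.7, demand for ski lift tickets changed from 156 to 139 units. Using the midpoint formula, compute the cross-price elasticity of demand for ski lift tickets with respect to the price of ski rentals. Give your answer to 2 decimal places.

ΔQ_x = 139 − 156 = -17; ΔP_y = 10.7 − 8.1 = 2.6.
Midpoints: P̄_y = 9.40, Q̄_x = 147.5.
ε_xy = (ΔQ_x/ΔP_y)(P̄_y/Q̄_x) = (-17/2.6)(9.40/147.5).

-0.42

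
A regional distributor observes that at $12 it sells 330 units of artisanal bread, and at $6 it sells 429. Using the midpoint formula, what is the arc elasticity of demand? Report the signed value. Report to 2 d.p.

ΔQ = 429 − 330 = 99; ΔP = 6 − 12 = -6.
Midpoints: P̄ = 9.00, Q̄ = 379.5.
ε = (ΔQ/ΔP)(P̄/Q̄) = (99/-6)(9.00/379.5).

-0.39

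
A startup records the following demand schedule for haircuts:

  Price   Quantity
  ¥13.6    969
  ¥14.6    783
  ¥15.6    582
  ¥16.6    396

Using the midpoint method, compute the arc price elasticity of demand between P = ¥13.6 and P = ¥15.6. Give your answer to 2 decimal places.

-3.64

At P = 13.6, Q = 969; at P = 15.6, Q = 582.
ΔQ = -387, ΔP = 2.0. Midpoints: P̄ = 14.60, Q̄ = 775.5.
ε = (ΔQ/ΔP)(P̄/Q̄) = (-387/2.0)(14.60/775.5).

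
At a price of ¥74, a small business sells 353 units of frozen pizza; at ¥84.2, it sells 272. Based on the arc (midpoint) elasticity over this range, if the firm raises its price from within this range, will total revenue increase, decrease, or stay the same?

Arc ε = (-81/10.2)(79.10/312.5) ≈ -2.010.
|ε| = 2.01 > 1, so demand is elastic. A price rise therefore reduces total revenue.

decrease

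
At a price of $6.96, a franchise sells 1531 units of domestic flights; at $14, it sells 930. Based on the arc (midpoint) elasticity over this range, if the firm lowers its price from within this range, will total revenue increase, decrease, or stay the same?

decrease

Arc ε = (-601/7.04)(10.48/1230.5) ≈ -0.727.
|ε| = 0.73 < 1, so demand is inelastic. A price cut therefore reduces total revenue.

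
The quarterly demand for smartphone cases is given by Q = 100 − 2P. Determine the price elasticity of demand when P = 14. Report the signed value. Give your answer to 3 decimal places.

At P = 14, Q = 72.
dQ/dP = −2.
ε = (dQ/dP)(P/Q) = (-2)(14/72).

-0.389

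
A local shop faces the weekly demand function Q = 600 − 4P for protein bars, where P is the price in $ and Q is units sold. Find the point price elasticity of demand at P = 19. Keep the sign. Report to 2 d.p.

-0.15

At P = 19, Q = 524.
dQ/dP = −4.
ε = (dQ/dP)(P/Q) = (-4)(19/524).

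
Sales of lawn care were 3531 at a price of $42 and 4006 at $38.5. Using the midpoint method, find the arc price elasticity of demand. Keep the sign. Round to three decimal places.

ΔQ = 4006 − 3531 = 475; ΔP = 38.5 − 42 = -3.5.
Midpoints: P̄ = 40.25, Q̄ = 3768.5.
ε = (ΔQ/ΔP)(P̄/Q̄) = (475/-3.5)(40.25/3768.5).

-1.450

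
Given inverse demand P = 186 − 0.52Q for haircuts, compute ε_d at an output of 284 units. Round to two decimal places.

At Q = 284, P = 186 − 0.52(284) = 38.32.
dP/dQ = −0.52, so dQ/dP = 1/(−0.52) = -1.923.
ε = (dQ/dP)(P/Q) = (-1.923)(38.32/284).

-0.26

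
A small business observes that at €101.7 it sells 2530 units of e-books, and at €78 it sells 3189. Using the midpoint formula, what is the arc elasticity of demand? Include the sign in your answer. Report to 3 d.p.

-0.874

ΔQ = 3189 − 2530 = 659; ΔP = 78 − 101.7 = -23.7.
Midpoints: P̄ = 89.85, Q̄ = 2859.5.
ε = (ΔQ/ΔP)(P̄/Q̄) = (659/-23.7)(89.85/2859.5).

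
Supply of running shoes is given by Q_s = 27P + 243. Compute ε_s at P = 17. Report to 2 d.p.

At P = 17, Q_s = 702.
dQ_s/dP = 27.
ε_s = (dQ_s/dP)(P/Q_s) = (27)(17/702).

0.65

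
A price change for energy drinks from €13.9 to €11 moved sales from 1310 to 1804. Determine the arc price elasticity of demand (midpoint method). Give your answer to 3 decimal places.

-1.362

ΔQ = 1804 − 1310 = 494; ΔP = 11 − 13.9 = -2.9.
Midpoints: P̄ = 12.45, Q̄ = 1557.0.
ε = (ΔQ/ΔP)(P̄/Q̄) = (494/-2.9)(12.45/1557.0).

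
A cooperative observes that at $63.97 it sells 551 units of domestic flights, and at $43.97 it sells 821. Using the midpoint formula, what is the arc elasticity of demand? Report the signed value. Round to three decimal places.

-1.062

ΔQ = 821 − 551 = 270; ΔP = 43.97 − 63.97 = -20.
Midpoints: P̄ = 53.97, Q̄ = 686.0.
ε = (ΔQ/ΔP)(P̄/Q̄) = (270/-20)(53.97/686.0).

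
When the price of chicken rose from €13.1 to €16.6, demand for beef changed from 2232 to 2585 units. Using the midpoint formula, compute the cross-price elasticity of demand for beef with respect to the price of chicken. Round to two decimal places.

ΔQ_x = 2585 − 2232 = 353; ΔP_y = 16.6 − 13.1 = 3.5.
Midpoints: P̄_y = 14.85, Q̄_x = 2408.5.
ε_xy = (ΔQ_x/ΔP_y)(P̄_y/Q̄_x) = (353/3.5)(14.85/2408.5).
ε_xy > 0, so the goods are substitutes.

0.62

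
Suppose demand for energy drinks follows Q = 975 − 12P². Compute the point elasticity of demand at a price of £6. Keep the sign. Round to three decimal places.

-1.591

At P = 6, Q = 543.
dQ/dP = −24P = -144.
ε = (dQ/dP)(P/Q) = (-144)(6/543).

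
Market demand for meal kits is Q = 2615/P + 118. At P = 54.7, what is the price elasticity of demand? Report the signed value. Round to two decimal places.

At P = 54.7, Q = 165.806.
dQ/dP = −2615/P² = -0.874.
ε = (dQ/dP)(P/Q) = (-0.874)(54.7/165.806).

-0.29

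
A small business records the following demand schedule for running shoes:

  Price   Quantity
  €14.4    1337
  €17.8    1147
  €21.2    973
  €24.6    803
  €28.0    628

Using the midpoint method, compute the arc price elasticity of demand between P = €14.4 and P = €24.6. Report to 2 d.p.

At P = 14.4, Q = 1337; at P = 24.6, Q = 803.
ΔQ = -534, ΔP = 10.2. Midpoints: P̄ = 19.50, Q̄ = 1070.0.
ε = (ΔQ/ΔP)(P̄/Q̄) = (-534/10.2)(19.50/1070.0).

-0.95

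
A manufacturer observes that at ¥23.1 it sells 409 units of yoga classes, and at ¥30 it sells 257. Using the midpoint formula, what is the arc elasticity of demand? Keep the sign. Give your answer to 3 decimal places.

ΔQ = 257 − 409 = -152; ΔP = 30 − 23.1 = 6.9.
Midpoints: P̄ = 26.55, Q̄ = 333.0.
ε = (ΔQ/ΔP)(P̄/Q̄) = (-152/6.9)(26.55/333.0).

-1.756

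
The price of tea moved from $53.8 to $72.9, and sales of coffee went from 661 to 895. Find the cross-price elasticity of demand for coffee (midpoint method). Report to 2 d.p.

1.00

ΔQ_x = 895 − 661 = 234; ΔP_y = 72.9 − 53.8 = 19.1.
Midpoints: P̄_y = 63.35, Q̄_x = 778.0.
ε_xy = (ΔQ_x/ΔP_y)(P̄_y/Q̄_x) = (234/19.1)(63.35/778.0).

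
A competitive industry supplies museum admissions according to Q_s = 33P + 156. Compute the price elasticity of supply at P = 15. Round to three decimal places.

At P = 15, Q_s = 651.
dQ_s/dP = 33.
ε_s = (dQ_s/dP)(P/Q_s) = (33)(15/651).

0.760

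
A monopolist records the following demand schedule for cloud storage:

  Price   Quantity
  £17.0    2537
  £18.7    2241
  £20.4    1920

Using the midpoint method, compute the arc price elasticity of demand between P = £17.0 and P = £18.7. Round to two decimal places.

At P = 17.0, Q = 2537; at P = 18.7, Q = 2241.
ΔQ = -296, ΔP = 1.7. Midpoints: P̄ = 17.85, Q̄ = 2389.0.
ε = (ΔQ/ΔP)(P̄/Q̄) = (-296/1.7)(17.85/2389.0).

-1.30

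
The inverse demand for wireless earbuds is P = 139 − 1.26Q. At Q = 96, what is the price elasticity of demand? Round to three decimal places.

-0.149

At Q = 96, P = 139 − 1.26(96) = 18.04.
dP/dQ = −1.26, so dQ/dP = 1/(−1.26) = -0.794.
ε = (dQ/dP)(P/Q) = (-0.794)(18.04/96).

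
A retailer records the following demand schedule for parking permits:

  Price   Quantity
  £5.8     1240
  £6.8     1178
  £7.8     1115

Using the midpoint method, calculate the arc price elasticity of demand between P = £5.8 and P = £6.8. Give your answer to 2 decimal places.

At P = 5.8, Q = 1240; at P = 6.8, Q = 1178.
ΔQ = -62, ΔP = 1.0. Midpoints: P̄ = 6.30, Q̄ = 1209.0.
ε = (ΔQ/ΔP)(P̄/Q̄) = (-62/1.0)(6.30/1209.0).

-0.32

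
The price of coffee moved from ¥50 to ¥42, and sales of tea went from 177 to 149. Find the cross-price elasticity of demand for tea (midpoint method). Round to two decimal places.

ΔQ_x = 149 − 177 = -28; ΔP_y = 42 − 50 = -8.
Midpoints: P̄_y = 46.00, Q̄_x = 163.0.
ε_xy = (ΔQ_x/ΔP_y)(P̄_y/Q̄_x) = (-28/-8)(46.00/163.0).
ε_xy > 0, so the goods are substitutes.

0.99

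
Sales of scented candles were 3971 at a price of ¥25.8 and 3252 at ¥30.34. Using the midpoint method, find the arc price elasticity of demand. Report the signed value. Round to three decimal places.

-1.231

ΔQ = 3252 − 3971 = -719; ΔP = 30.34 − 25.8 = 4.54.
Midpoints: P̄ = 28.07, Q̄ = 3611.5.
ε = (ΔQ/ΔP)(P̄/Q̄) = (-719/4.54)(28.07/3611.5).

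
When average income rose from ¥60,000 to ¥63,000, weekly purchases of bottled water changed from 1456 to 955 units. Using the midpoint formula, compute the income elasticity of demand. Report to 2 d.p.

-8.52

ΔQ = -501, ΔI = 3000. Midpoints: Ī = 61,500, Q̄ = 1205.5.
ε_I = (ΔQ/ΔI)(Ī/Q̄) = (-501/3000)(61500/1205.5).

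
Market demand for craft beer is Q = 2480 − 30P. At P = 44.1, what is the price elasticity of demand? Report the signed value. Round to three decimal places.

-1.143

At P = 44.1, Q = 1157.
dQ/dP = −30.
ε = (dQ/dP)(P/Q) = (-30)(44.1/1157).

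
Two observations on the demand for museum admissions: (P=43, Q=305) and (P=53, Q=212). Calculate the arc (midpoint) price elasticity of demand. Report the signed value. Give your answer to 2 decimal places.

ΔQ = 212 − 305 = -93; ΔP = 53 − 43 = 10.
Midpoints: P̄ = 48.00, Q̄ = 258.5.
ε = (ΔQ/ΔP)(P̄/Q̄) = (-93/10)(48.00/258.5).

-1.73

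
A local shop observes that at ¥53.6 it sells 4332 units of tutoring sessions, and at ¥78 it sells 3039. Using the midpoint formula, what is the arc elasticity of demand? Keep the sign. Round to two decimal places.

-0.95

ΔQ = 3039 − 4332 = -1293; ΔP = 78 − 53.6 = 24.4.
Midpoints: P̄ = 65.80, Q̄ = 3685.5.
ε = (ΔQ/ΔP)(P̄/Q̄) = (-1293/24.4)(65.80/3685.5).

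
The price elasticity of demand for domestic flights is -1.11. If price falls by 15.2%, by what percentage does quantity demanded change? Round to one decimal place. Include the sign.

16.9%

%ΔQ ≈ ε × %ΔP = (-1.11)(-15.2%) = 16.87%.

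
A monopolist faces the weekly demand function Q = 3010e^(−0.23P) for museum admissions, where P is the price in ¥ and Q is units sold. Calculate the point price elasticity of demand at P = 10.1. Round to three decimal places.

-2.323

At P = 10.1, Q = 294.917.
dQ/dP = −0.23·3010e^(−0.23P) = −0.23Q = -67.831.
ε = (dQ/dP)(P/Q) = (-67.831)(10.1/294.917).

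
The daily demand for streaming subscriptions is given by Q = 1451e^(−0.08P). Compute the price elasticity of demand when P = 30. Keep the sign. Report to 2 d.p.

-2.40

At P = 30, Q = 131.632.
dQ/dP = −0.08·1451e^(−0.08P) = −0.08Q = -10.531.
ε = (dQ/dP)(P/Q) = (-10.531)(30/131.632).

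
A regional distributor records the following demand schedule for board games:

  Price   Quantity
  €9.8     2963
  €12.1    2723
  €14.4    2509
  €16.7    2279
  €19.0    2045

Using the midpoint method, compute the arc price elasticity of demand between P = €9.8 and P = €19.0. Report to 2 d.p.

-0.57

At P = 9.8, Q = 2963; at P = 19.0, Q = 2045.
ΔQ = -918, ΔP = 9.2. Midpoints: P̄ = 14.40, Q̄ = 2504.0.
ε = (ΔQ/ΔP)(P̄/Q̄) = (-918/9.2)(14.40/2504.0).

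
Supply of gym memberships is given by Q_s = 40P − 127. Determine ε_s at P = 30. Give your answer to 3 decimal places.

At P = 30, Q_s = 1073.
dQ_s/dP = 40.
ε_s = (dQ_s/dP)(P/Q_s) = (40)(30/1073).

1.118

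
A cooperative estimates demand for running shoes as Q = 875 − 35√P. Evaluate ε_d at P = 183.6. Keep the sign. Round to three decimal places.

At P = 183.6, Q = 400.753.
dQ/dP = −35/(2√P) = -1.292.
ε = (dQ/dP)(P/Q) = (-1.292)(183.6/400.753).
|ε| < 1, so demand is inelastic at this price.

-0.592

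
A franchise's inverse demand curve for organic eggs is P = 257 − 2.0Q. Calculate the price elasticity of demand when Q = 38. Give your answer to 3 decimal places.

-2.382

At Q = 38, P = 257 − 2.0(38) = 181.00.
dP/dQ = −2.0, so dQ/dP = 1/(−2.0) = -0.500.
ε = (dQ/dP)(P/Q) = (-0.500)(181.00/38).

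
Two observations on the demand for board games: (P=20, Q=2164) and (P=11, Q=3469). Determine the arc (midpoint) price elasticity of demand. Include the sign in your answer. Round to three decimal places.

ΔQ = 3469 − 2164 = 1305; ΔP = 11 − 20 = -9.
Midpoints: P̄ = 15.50, Q̄ = 2816.5.
ε = (ΔQ/ΔP)(P̄/Q̄) = (1305/-9)(15.50/2816.5).

-0.798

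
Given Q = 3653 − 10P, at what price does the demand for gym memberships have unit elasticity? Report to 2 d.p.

182.65

For linear demand Q = a − bP, ε = −bP/(a − bP). |ε| = 1 when bP = a − bP, i.e. P = a/(2b).
P = 3653/(2·10) = 3653/20 = 182.6500.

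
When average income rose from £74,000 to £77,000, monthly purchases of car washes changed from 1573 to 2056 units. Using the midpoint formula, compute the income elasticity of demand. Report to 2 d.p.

ΔQ = 483, ΔI = 3000. Midpoints: Ī = 75,500, Q̄ = 1814.5.
ε_I = (ΔQ/ΔI)(Ī/Q̄) = (483/3000)(75500/1814.5).
ε_I > 0, so the good is normal.

6.70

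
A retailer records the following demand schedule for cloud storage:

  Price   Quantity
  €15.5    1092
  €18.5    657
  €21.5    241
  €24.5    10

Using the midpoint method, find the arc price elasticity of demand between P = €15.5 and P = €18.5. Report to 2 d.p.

At P = 15.5, Q = 1092; at P = 18.5, Q = 657.
ΔQ = -435, ΔP = 3.0. Midpoints: P̄ = 17.00, Q̄ = 874.5.
ε = (ΔQ/ΔP)(P̄/Q̄) = (-435/3.0)(17.00/874.5).

-2.82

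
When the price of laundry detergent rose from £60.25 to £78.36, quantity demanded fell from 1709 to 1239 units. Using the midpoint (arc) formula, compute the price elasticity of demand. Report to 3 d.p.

-1.220

ΔQ = 1239 − 1709 = -470; ΔP = 78.36 − 60.25 = 18.11.
Midpoints: P̄ = 69.31, Q̄ = 1474.0.
ε = (ΔQ/ΔP)(P̄/Q̄) = (-470/18.11)(69.31/1474.0).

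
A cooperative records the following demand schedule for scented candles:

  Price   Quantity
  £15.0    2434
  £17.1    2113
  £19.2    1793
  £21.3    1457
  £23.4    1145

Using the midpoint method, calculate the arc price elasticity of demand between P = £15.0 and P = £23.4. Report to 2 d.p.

-1.65

At P = 15.0, Q = 2434; at P = 23.4, Q = 1145.
ΔQ = -1289, ΔP = 8.4. Midpoints: P̄ = 19.20, Q̄ = 1789.5.
ε = (ΔQ/ΔP)(P̄/Q̄) = (-1289/8.4)(19.20/1789.5).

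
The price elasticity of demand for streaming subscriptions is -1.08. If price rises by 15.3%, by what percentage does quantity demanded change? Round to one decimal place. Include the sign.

%ΔQ ≈ ε × %ΔP = (-1.08)(15.3%) = -16.52%.

-16.5%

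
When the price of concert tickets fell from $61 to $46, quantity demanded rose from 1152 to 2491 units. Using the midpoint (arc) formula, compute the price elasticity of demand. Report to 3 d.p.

ΔQ = 2491 − 1152 = 1339; ΔP = 46 − 61 = -15.
Midpoints: P̄ = 53.50, Q̄ = 1821.5.
ε = (ΔQ/ΔP)(P̄/Q̄) = (1339/-15)(53.50/1821.5).

-2.622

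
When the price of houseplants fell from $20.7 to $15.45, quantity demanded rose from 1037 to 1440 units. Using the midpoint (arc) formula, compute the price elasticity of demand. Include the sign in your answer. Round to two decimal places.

-1.12

ΔQ = 1440 − 1037 = 403; ΔP = 15.45 − 20.7 = -5.25.
Midpoints: P̄ = 18.07, Q̄ = 1238.5.
ε = (ΔQ/ΔP)(P̄/Q̄) = (403/-5.25)(18.07/1238.5).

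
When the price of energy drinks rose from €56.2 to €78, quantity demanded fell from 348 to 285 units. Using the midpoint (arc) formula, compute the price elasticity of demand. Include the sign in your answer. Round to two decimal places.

ΔQ = 285 − 348 = -63; ΔP = 78 − 56.2 = 21.8.
Midpoints: P̄ = 67.10, Q̄ = 316.5.
ε = (ΔQ/ΔP)(P̄/Q̄) = (-63/21.8)(67.10/316.5).

-0.61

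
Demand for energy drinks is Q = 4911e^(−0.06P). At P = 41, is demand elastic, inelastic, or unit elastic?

Q = 419.571, dQ/dP = -25.174.
ε = (dQ/dP)(P/Q) ≈ -2.460.
|ε| = 2.46 > 1.

elastic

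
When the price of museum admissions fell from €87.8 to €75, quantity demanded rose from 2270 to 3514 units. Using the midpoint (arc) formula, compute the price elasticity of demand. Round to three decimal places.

-2.735

ΔQ = 3514 − 2270 = 1244; ΔP = 75 − 87.8 = -12.8.
Midpoints: P̄ = 81.40, Q̄ = 2892.0.
ε = (ΔQ/ΔP)(P̄/Q̄) = (1244/-12.8)(81.40/2892.0).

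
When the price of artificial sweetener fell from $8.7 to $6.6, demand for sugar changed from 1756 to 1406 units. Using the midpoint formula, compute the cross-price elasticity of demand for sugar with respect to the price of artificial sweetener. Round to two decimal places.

ΔQ_x = 1406 − 1756 = -350; ΔP_y = 6.6 − 8.7 = -2.1.
Midpoints: P̄_y = 7.65, Q̄_x = 1581.0.
ε_xy = (ΔQ_x/ΔP_y)(P̄_y/Q̄_x) = (-350/-2.1)(7.65/1581.0).

0.81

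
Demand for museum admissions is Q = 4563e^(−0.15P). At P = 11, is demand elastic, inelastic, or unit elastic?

Q = 876.324, dQ/dP = -131.449.
ε = (dQ/dP)(P/Q) ≈ -1.650.
|ε| = 1.65 > 1.

elastic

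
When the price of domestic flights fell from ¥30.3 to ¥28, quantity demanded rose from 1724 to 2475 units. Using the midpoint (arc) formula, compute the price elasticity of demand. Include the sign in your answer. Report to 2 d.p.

ΔQ = 2475 − 1724 = 751; ΔP = 28 − 30.3 = -2.3.
Midpoints: P̄ = 29.15, Q̄ = 2099.5.
ε = (ΔQ/ΔP)(P̄/Q̄) = (751/-2.3)(29.15/2099.5).

-4.53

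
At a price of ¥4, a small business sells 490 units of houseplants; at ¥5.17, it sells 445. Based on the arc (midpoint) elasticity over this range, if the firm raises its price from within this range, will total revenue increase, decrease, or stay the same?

increase

Arc ε = (-45/1.17)(4.58/467.5) ≈ -0.377.
|ε| = 0.38 < 1, so demand is inelastic. A price rise therefore raises total revenue.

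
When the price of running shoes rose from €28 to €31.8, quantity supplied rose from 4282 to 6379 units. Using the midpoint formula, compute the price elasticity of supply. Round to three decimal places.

3.095

ΔQ = 6379 − 4282 = 2097; ΔP = 31.8 − 28 = 3.8.
Midpoints: P̄ = 29.90, Q̄ = 5330.5.
ε_s = (ΔQ/ΔP)(P̄/Q̄) = (2097/3.8)(29.90/5330.5).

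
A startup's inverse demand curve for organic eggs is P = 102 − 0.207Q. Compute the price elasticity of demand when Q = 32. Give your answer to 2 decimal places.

-14.40

At Q = 32, P = 102 − 0.207(32) = 95.38.
dP/dQ = −0.207, so dQ/dP = 1/(−0.207) = -4.831.
ε = (dQ/dP)(P/Q) = (-4.831)(95.38/32).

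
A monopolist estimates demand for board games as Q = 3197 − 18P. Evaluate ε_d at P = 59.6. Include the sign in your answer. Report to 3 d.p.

-0.505

At P = 59.6, Q = 2124.200.
dQ/dP = −18.
ε = (dQ/dP)(P/Q) = (-18)(59.6/2124.200).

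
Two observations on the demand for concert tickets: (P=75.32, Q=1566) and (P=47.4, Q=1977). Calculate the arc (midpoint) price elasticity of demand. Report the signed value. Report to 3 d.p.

-0.510

ΔQ = 1977 − 1566 = 411; ΔP = 47.4 − 75.32 = -27.92.
Midpoints: P̄ = 61.36, Q̄ = 1771.5.
ε = (ΔQ/ΔP)(P̄/Q̄) = (411/-27.92)(61.36/1771.5).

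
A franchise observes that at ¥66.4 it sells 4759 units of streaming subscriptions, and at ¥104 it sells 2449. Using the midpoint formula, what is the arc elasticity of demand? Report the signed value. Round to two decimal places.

-1.45

ΔQ = 2449 − 4759 = -2310; ΔP = 104 − 66.4 = 37.6.
Midpoints: P̄ = 85.20, Q̄ = 3604.0.
ε = (ΔQ/ΔP)(P̄/Q̄) = (-2310/37.6)(85.20/3604.0).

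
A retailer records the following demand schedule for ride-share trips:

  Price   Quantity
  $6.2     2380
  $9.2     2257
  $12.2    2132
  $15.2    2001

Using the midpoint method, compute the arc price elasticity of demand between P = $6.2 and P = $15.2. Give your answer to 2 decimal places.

-0.21

At P = 6.2, Q = 2380; at P = 15.2, Q = 2001.
ΔQ = -379, ΔP = 9.0. Midpoints: P̄ = 10.70, Q̄ = 2190.5.
ε = (ΔQ/ΔP)(P̄/Q̄) = (-379/9.0)(10.70/2190.5).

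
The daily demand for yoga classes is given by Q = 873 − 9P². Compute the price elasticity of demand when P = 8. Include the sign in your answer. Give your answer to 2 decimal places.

At P = 8, Q = 297.
dQ/dP = −18P = -144.
ε = (dQ/dP)(P/Q) = (-144)(8/297).

-3.88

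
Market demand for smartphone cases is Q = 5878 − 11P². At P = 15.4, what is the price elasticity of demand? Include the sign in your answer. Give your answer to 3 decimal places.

At P = 15.4, Q = 3269.240.
dQ/dP = −22P = -338.800.
ε = (dQ/dP)(P/Q) = (-338.800)(15.4/3269.240).

-1.596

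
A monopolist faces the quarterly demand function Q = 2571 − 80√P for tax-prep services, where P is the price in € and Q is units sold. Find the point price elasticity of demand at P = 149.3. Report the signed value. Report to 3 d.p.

-0.307

At P = 149.3, Q = 1593.493.
dQ/dP = −80/(2√P) = -3.274.
ε = (dQ/dP)(P/Q) = (-3.274)(149.3/1593.493).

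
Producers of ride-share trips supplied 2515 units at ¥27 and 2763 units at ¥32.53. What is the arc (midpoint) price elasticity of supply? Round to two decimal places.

ΔQ = 2763 − 2515 = 248; ΔP = 32.53 − 27 = 5.53.
Midpoints: P̄ = 29.77, Q̄ = 2639.0.
ε_s = (ΔQ/ΔP)(P̄/Q̄) = (248/5.53)(29.77/2639.0).

0.51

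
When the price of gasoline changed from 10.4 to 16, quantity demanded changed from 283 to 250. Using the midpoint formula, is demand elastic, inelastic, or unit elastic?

inelastic

Arc ε ≈ -0.292.
|ε| = 0.29 < 1.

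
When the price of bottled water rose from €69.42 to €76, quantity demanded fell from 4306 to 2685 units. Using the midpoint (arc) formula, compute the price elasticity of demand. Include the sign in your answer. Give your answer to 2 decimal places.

ΔQ = 2685 − 4306 = -1621; ΔP = 76 − 69.42 = 6.58.
Midpoints: P̄ = 72.71, Q̄ = 3495.5.
ε = (ΔQ/ΔP)(P̄/Q̄) = (-1621/6.58)(72.71/3495.5).

-5.12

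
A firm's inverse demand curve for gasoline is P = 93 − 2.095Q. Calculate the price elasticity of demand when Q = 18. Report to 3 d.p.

At Q = 18, P = 93 − 2.095(18) = 55.29.
dP/dQ = −2.095, so dQ/dP = 1/(−2.095) = -0.477.
ε = (dQ/dP)(P/Q) = (-0.477)(55.29/18).

-1.466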